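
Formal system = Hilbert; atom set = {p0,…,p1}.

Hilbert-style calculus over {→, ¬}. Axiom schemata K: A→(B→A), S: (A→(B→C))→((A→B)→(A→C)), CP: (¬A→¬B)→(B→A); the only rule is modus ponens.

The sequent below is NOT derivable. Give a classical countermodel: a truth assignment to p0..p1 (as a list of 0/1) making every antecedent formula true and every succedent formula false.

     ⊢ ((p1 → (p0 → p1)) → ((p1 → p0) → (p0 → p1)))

Enumerate valuations to refute Γ ⊢ Δ:
  v=00: Γ:[] Δ:[((p1 → (p0 → p1)) → ((p1 → p0) → (p0 → p1)))=T] refutes=False
  v=01: Γ:[] Δ:[((p1 → (p0 → p1)) → ((p1 → p0) → (p0 → p1)))=T] refutes=False
  v=10: Γ:[] Δ:[((p1 → (p0 → p1)) → ((p1 → p0) → (p0 → p1)))=F] refutes=True  ← countermodel

Result: [1, 0]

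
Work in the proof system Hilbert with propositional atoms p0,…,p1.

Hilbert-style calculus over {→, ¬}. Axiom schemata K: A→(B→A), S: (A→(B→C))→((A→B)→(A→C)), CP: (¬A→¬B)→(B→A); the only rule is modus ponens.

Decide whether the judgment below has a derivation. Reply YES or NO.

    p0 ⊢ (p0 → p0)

Derivation (root first):
[MP] p0 ⊢ (p0 → p0)
  [K]  ⊢ (p0 → (p0 → p0))
  [MP] p0 ⊢ p0
    [MP] p0 ⊢ (p0 → p0)
      [K]  ⊢ (p0 → (p0 → p0))
      [Hyp] p0 ⊢ p0
    [Hyp] p0 ⊢ p0

Result: YES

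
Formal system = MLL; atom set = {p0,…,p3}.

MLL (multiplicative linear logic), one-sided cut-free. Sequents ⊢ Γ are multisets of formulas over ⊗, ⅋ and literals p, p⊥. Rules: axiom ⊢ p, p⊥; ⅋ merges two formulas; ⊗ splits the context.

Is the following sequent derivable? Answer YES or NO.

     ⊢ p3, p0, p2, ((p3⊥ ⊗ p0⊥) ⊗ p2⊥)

Derivation trace:
[⊗]  ⊢ p3, p0, p2, ((p3⊥ ⊗ p0⊥) ⊗ p2⊥)
  [⊗]  ⊢ p3, p0, (p3⊥ ⊗ p0⊥)
    [Ax]  ⊢ p3, p3⊥
    [Ax]  ⊢ p0, p0⊥
  [Ax]  ⊢ p2, p2⊥

Result: YES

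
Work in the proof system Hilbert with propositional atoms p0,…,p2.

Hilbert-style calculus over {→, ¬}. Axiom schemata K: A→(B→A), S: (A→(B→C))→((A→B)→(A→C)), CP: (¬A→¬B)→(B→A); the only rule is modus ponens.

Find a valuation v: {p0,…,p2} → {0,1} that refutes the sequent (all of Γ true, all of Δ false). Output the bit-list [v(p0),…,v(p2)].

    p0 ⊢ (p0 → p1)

Truth-table refutation:
  v=000: Γ:[p0=F] Δ:[(p0 → p1)=T] refutes=False
  v=001: Γ:[p0=F] Δ:[(p0 → p1)=T] refutes=False
  v=010: Γ:[p0=F] Δ:[(p0 → p1)=T] refutes=False
  v=011: Γ:[p0=F] Δ:[(p0 → p1)=T] refutes=False
  v=100: Γ:[p0=T] Δ:[(p0 → p1)=F] refutes=True  ← countermodel

Result: [1, 0, 0]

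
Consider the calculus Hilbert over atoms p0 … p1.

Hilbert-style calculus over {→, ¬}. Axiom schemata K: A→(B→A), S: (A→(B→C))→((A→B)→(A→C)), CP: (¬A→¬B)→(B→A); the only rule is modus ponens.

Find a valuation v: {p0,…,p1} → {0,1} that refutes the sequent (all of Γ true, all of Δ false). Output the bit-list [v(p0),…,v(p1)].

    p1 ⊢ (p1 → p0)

Enumerate valuations to refute Γ ⊢ Δ:
  v=00: Γ:[p1=F] Δ:[(p1 → p0)=T] refutes=False
  v=01: Γ:[p1=T] Δ:[(p1 → p0)=F] refutes=True  ← countermodel

Result: [0, 1]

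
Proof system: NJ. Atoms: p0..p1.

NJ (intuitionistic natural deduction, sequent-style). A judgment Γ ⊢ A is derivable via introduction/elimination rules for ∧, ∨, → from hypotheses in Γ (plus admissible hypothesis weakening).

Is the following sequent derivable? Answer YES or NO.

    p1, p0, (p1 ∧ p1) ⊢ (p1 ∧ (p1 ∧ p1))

Derivation trace:
[Wk] p1, p0, (p1 ∧ p1) ⊢ (p1 ∧ (p1 ∧ p1))
  [∧I] p1, p0 ⊢ (p1 ∧ (p1 ∧ p1))
    [Wk] p1, p0 ⊢ p1
      [Ax] p1 ⊢ p1
    [∧I] p1 ⊢ (p1 ∧ p1)
      [Ax] p1 ⊢ p1
      [Ax] p1 ⊢ p1

Result: YES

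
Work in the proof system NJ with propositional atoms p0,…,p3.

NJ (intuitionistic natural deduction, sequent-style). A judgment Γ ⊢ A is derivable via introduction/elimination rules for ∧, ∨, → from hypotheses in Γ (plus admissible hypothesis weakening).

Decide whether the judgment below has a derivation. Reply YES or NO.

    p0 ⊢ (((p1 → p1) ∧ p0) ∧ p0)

Derivation trace:
[∧I] p0 ⊢ (((p1 → p1) ∧ p0) ∧ p0)
  [∧I] p0 ⊢ ((p1 → p1) ∧ p0)
    [→I]  ⊢ (p1 → p1)
      [Ax] p1 ⊢ p1
    [Ax] p0 ⊢ p0
  [Ax] p0 ⊢ p0

Result: YES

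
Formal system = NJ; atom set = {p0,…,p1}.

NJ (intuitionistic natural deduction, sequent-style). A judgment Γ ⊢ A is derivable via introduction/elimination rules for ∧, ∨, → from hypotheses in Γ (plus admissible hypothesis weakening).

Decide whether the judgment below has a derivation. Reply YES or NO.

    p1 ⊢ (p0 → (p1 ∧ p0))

Proof tree:
[→I] p1 ⊢ (p0 → (p1 ∧ p0))
  [∧I] p1, p0 ⊢ (p1 ∧ p0)
    [Ax] p1 ⊢ p1
    [Ax] p0 ⊢ p0

Result: YES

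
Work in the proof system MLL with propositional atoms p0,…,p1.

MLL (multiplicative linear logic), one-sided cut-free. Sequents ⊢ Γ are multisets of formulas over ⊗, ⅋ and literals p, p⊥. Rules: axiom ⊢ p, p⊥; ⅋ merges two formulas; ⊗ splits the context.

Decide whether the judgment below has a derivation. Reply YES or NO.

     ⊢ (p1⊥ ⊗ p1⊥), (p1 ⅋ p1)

Derivation trace:
[⅋]  ⊢ (p1⊥ ⊗ p1⊥), (p1 ⅋ p1)
  [⊗]  ⊢ p1, p1, (p1⊥ ⊗ p1⊥)
    [Ax]  ⊢ p1, p1⊥
    [Ax]  ⊢ p1, p1⊥

Result: YES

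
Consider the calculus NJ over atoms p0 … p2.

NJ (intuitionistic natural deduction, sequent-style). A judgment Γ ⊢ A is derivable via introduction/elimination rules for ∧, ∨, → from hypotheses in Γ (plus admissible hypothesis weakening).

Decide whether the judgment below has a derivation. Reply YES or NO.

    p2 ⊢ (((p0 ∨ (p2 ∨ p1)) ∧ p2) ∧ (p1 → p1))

Proof tree:
[∧I] p2 ⊢ (((p0 ∨ (p2 ∨ p1)) ∧ p2) ∧ (p1 → p1))
  [∧I] p2 ⊢ ((p0 ∨ (p2 ∨ p1)) ∧ p2)
    [∨I₂] p2 ⊢ (p0 ∨ (p2 ∨ p1))
      [∨I₁] p2 ⊢ (p2 ∨ p1)
        [Ax] p2 ⊢ p2
    [Ax] p2 ⊢ p2
  [→I]  ⊢ (p1 → p1)
    [Ax] p1 ⊢ p1

Result: YES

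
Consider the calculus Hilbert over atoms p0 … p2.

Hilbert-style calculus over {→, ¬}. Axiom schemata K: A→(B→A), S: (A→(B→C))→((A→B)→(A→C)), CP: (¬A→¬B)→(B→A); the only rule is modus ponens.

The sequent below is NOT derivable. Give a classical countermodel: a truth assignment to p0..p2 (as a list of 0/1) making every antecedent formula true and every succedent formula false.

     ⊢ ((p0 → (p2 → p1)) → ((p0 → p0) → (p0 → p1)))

Enumerate valuations to refute Γ ⊢ Δ:
  v=000: Γ:[] Δ:[((p0 → (p2 → p1)) → ((p0 → p0) → (p0 → p1)))=T] refutes=False
  v=001: Γ:[] Δ:[((p0 → (p2 → p1)) → ((p0 → p0) → (p0 → p1)))=T] refutes=False
  v=010: Γ:[] Δ:[((p0 → (p2 → p1)) → ((p0 → p0) → (p0 → p1)))=T] refutes=False
  v=011: Γ:[] Δ:[((p0 → (p2 → p1)) → ((p0 → p0) → (p0 → p1)))=T] refutes=False
  v=100: Γ:[] Δ:[((p0 → (p2 → p1)) → ((p0 → p0) → (p0 → p1)))=F] refutes=True  ← countermodel

Result: [1, 0, 0]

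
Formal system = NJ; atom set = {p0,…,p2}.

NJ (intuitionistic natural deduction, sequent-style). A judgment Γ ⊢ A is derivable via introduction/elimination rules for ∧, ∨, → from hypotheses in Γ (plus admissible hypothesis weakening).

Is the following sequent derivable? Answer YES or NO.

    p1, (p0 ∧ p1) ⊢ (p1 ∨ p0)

Derivation (root first):
[∨I₁] p1, (p0 ∧ p1) ⊢ (p1 ∨ p0)
  [Wk] p1, (p0 ∧ p1) ⊢ p1
    [Ax] p1 ⊢ p1

Result: YES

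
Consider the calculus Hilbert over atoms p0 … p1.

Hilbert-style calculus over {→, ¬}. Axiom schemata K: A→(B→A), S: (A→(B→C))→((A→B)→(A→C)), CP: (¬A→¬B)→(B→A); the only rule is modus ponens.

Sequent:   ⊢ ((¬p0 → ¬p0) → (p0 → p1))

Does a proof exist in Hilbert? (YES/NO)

Enumerate valuations to refute Γ ⊢ Δ:
  v=00: Γ:[] Δ:[((¬p0 → ¬p0) → (p0 → p1))=T] refutes=False
  v=01: Γ:[] Δ:[((¬p0 → ¬p0) → (p0 → p1))=T] refutes=False
  v=10: Γ:[] Δ:[((¬p0 → ¬p0) → (p0 → p1))=F] refutes=True  ← countermodel

Result: NO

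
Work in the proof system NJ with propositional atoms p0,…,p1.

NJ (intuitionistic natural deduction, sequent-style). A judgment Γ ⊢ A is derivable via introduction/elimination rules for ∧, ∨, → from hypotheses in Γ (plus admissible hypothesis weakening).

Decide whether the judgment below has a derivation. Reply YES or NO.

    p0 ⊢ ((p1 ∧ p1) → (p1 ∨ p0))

Derivation (root first):
[→I] p0 ⊢ ((p1 ∧ p1) → (p1 ∨ p0))
  [Wk] p0, (p1 ∧ p1) ⊢ (p1 ∨ p0)
    [∨I₂] p0 ⊢ (p1 ∨ p0)
      [Ax] p0 ⊢ p0

Result: YES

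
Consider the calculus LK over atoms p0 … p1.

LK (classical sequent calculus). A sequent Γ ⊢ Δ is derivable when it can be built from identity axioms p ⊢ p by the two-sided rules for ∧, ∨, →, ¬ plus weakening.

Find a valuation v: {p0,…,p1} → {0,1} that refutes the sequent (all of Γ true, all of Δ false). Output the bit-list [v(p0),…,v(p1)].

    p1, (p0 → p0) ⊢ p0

Truth-table refutation:
  v=00: Γ:[p1=F, (p0 → p0)=T] Δ:[p0=F] refutes=False
  v=01: Γ:[p1=T, (p0 → p0)=T] Δ:[p0=F] refutes=True  ← countermodel

Result: [0, 1]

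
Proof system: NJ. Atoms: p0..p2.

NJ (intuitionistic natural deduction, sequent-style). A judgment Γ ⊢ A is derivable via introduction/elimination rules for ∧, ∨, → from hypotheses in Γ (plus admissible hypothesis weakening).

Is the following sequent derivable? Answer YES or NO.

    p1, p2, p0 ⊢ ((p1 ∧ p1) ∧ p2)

Derivation (root first):
[∧I] p1, p2, p0 ⊢ ((p1 ∧ p1) ∧ p2)
  [Wk] p1, p0 ⊢ (p1 ∧ p1)
    [∧I] p1 ⊢ (p1 ∧ p1)
      [Ax] p1 ⊢ p1
      [Ax] p1 ⊢ p1
  [Ax] p2 ⊢ p2

Result: YES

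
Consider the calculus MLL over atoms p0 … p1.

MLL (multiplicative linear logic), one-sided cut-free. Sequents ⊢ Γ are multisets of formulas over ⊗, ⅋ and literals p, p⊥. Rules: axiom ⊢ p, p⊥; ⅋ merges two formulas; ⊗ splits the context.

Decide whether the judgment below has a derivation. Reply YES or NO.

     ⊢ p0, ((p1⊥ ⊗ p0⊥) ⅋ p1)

Derivation (root first):
[⅋]  ⊢ p0, ((p1⊥ ⊗ p0⊥) ⅋ p1)
  [⊗]  ⊢ p1, p0, (p1⊥ ⊗ p0⊥)
    [Ax]  ⊢ p1, p1⊥
    [Ax]  ⊢ p0, p0⊥

Result: YES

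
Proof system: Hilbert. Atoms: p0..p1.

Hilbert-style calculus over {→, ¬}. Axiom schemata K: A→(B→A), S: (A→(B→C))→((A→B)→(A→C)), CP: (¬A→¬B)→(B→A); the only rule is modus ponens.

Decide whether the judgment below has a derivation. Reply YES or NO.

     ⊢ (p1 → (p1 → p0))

Enumerate valuations to refute Γ ⊢ Δ:
  v=00: Γ:[] Δ:[(p1 → (p1 → p0))=T] refutes=False
  v=01: Γ:[] Δ:[(p1 → (p1 → p0))=F] refutes=True  ← countermodel

Result: NO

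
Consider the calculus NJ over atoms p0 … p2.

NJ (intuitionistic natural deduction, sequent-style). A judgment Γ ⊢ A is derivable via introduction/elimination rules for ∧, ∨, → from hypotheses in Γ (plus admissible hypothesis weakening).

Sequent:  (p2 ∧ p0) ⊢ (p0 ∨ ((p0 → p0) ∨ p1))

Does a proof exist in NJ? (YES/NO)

Proof tree:
[∨I₂] (p2 ∧ p0) ⊢ (p0 ∨ ((p0 → p0) ∨ p1))
  [∨I₁] (p2 ∧ p0) ⊢ ((p0 → p0) ∨ p1)
    [Wk] (p2 ∧ p0) ⊢ (p0 → p0)
      [→I]  ⊢ (p0 → p0)
        [Ax] p0 ⊢ p0

Result: YES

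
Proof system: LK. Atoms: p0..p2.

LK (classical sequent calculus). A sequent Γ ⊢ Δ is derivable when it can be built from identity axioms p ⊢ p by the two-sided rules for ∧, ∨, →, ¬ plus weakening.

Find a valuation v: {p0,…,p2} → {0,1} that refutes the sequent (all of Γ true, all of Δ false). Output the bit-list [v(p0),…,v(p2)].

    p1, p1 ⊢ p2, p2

Search for a countermodel by truth-table:
  v=000: Γ:[p1=F, p1=F] Δ:[p2=F, p2=F] refutes=False
  v=001: Γ:[p1=F, p1=F] Δ:[p2=T, p2=T] refutes=False
  v=010: Γ:[p1=T, p1=T] Δ:[p2=F, p2=F] refutes=True  ← countermodel

Result: [0, 1, 0]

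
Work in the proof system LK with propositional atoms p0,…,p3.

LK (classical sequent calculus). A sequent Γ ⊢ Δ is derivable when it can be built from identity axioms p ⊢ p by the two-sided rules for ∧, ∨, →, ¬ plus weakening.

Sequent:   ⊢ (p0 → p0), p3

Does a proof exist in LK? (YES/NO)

Proof tree:
[WR]  ⊢ (p0 → p0), p3
  [→R]  ⊢ (p0 → p0)
    [Ax] p0 ⊢ p0

Result: YES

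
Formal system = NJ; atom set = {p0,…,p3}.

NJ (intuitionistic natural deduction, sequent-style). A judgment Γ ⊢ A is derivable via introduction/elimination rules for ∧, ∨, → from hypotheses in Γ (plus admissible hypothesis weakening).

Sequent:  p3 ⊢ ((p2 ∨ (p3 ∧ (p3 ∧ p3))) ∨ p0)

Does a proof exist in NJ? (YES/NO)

Derivation trace:
[∨I₁] p3 ⊢ ((p2 ∨ (p3 ∧ (p3 ∧ p3))) ∨ p0)
  [∨I₂] p3 ⊢ (p2 ∨ (p3 ∧ (p3 ∧ p3)))
    [∧I] p3 ⊢ (p3 ∧ (p3 ∧ p3))
      [Ax] p3 ⊢ p3
      [∧I] p3 ⊢ (p3 ∧ p3)
        [Ax] p3 ⊢ p3
        [Ax] p3 ⊢ p3

Result: YES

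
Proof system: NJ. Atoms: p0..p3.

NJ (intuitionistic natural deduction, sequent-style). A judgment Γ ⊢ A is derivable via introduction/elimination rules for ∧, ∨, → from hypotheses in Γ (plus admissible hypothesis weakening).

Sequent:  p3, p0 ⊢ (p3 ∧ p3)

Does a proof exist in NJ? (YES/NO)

Derivation trace:
[Wk] p3, p0 ⊢ (p3 ∧ p3)
  [∧I] p3 ⊢ (p3 ∧ p3)
    [Ax] p3 ⊢ p3
    [Ax] p3 ⊢ p3

Result: YES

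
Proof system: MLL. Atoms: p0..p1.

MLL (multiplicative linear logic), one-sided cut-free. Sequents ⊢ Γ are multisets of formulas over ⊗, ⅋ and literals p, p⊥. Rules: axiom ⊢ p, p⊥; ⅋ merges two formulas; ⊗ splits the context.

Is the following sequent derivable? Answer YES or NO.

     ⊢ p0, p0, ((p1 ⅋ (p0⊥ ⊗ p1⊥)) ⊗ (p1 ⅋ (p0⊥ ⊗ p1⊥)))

Derivation trace:
[⊗]  ⊢ p0, p0, ((p1 ⅋ (p0⊥ ⊗ p1⊥)) ⊗ (p1 ⅋ (p0⊥ ⊗ p1⊥)))
  [⅋]  ⊢ p0, (p1 ⅋ (p0⊥ ⊗ p1⊥))
    [⊗]  ⊢ p0, p1, (p0⊥ ⊗ p1⊥)
      [Ax]  ⊢ p0, p0⊥
      [Ax]  ⊢ p1, p1⊥
  [⅋]  ⊢ p0, (p1 ⅋ (p0⊥ ⊗ p1⊥))
    [⊗]  ⊢ p0, p1, (p0⊥ ⊗ p1⊥)
      [Ax]  ⊢ p0, p0⊥
      [Ax]  ⊢ p1, p1⊥

Result: YES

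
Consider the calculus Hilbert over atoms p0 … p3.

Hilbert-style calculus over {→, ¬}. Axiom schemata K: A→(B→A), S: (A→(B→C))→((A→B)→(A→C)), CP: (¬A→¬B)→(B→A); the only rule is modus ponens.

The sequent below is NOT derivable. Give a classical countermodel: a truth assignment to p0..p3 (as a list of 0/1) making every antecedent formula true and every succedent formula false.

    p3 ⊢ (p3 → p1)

Search for a countermodel by truth-table:
  v=0000: Γ:[p3=F] Δ:[(p3 → p1)=T] refutes=False
  v=0001: Γ:[p3=T] Δ:[(p3 → p1)=F] refutes=True  ← countermodel

Result: [0, 0, 0, 1]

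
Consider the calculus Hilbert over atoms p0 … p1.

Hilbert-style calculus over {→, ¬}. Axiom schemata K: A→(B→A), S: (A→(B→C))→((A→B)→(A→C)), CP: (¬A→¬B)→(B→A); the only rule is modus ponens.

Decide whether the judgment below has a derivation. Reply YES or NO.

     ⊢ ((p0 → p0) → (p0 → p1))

Enumerate valuations to refute Γ ⊢ Δ:
  v=00: Γ:[] Δ:[((p0 → p0) → (p0 → p1))=T] refutes=False
  v=01: Γ:[] Δ:[((p0 → p0) → (p0 → p1))=T] refutes=False
  v=10: Γ:[] Δ:[((p0 → p0) → (p0 → p1))=F] refutes=True  ← countermodel

Result: NO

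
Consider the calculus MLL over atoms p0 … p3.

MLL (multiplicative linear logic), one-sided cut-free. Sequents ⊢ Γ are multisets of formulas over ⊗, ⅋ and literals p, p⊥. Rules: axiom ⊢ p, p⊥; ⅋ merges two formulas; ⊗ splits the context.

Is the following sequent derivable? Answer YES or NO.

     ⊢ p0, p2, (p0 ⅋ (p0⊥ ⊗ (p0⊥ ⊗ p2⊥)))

Derivation (root first):
[⅋]  ⊢ p0, p2, (p0 ⅋ (p0⊥ ⊗ (p0⊥ ⊗ p2⊥)))
  [⊗]  ⊢ p0, p0, p2, (p0⊥ ⊗ (p0⊥ ⊗ p2⊥))
    [Ax]  ⊢ p0, p0⊥
    [⊗]  ⊢ p0, p2, (p0⊥ ⊗ p2⊥)
      [Ax]  ⊢ p0, p0⊥
      [Ax]  ⊢ p2, p2⊥

Result: YES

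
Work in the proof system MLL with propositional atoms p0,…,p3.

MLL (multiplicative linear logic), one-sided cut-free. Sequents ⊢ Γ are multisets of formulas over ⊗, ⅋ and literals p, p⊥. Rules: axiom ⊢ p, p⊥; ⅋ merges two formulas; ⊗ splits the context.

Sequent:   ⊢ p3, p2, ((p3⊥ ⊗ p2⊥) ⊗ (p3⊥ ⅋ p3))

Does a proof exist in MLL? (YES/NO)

Proof tree:
[⊗]  ⊢ p3, p2, ((p3⊥ ⊗ p2⊥) ⊗ (p3⊥ ⅋ p3))
  [⊗]  ⊢ p3, p2, (p3⊥ ⊗ p2⊥)
    [Ax]  ⊢ p3, p3⊥
    [Ax]  ⊢ p2, p2⊥
  [⅋]  ⊢ (p3⊥ ⅋ p3)
    [Ax]  ⊢ p3, p3⊥

Result: YES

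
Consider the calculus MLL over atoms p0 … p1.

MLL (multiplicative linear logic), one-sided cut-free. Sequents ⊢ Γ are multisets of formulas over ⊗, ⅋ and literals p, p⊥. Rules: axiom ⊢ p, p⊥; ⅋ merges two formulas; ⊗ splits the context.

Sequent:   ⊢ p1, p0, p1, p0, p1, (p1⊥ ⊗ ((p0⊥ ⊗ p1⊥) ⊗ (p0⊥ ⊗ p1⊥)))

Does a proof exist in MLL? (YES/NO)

Proof tree:
[⊗]  ⊢ p1, p0, p1, p0, p1, (p1⊥ ⊗ ((p0⊥ ⊗ p1⊥) ⊗ (p0⊥ ⊗ p1⊥)))
  [Ax]  ⊢ p1, p1⊥
  [⊗]  ⊢ p0, p1, p0, p1, ((p0⊥ ⊗ p1⊥) ⊗ (p0⊥ ⊗ p1⊥))
    [⊗]  ⊢ p0, p1, (p0⊥ ⊗ p1⊥)
      [Ax]  ⊢ p0, p0⊥
      [Ax]  ⊢ p1, p1⊥
    [⊗]  ⊢ p0, p1, (p0⊥ ⊗ p1⊥)
      [Ax]  ⊢ p0, p0⊥
      [Ax]  ⊢ p1, p1⊥

Result: YES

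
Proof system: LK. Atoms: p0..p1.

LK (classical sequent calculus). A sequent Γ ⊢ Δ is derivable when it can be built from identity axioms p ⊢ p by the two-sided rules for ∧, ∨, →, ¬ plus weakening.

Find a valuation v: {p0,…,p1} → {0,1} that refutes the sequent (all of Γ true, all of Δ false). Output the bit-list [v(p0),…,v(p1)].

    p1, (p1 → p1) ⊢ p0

Enumerate valuations to refute Γ ⊢ Δ:
  v=00: Γ:[p1=F, (p1 → p1)=T] Δ:[p0=F] refutes=False
  v=01: Γ:[p1=T, (p1 → p1)=T] Δ:[p0=F] refutes=True  ← countermodel

Result: [0, 1]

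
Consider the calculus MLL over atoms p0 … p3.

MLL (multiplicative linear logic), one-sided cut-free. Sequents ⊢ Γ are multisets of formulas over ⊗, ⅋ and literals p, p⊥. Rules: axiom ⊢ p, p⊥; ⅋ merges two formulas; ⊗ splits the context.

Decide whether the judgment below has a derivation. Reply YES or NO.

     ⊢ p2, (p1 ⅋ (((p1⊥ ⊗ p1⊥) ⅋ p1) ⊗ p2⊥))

Derivation (root first):
[⅋]  ⊢ p2, (p1 ⅋ (((p1⊥ ⊗ p1⊥) ⅋ p1) ⊗ p2⊥))
  [⊗]  ⊢ p1, p2, (((p1⊥ ⊗ p1⊥) ⅋ p1) ⊗ p2⊥)
    [⅋]  ⊢ p1, ((p1⊥ ⊗ p1⊥) ⅋ p1)
      [⊗]  ⊢ p1, p1, (p1⊥ ⊗ p1⊥)
        [Ax]  ⊢ p1, p1⊥
        [Ax]  ⊢ p1, p1⊥
    [Ax]  ⊢ p2, p2⊥

Result: YES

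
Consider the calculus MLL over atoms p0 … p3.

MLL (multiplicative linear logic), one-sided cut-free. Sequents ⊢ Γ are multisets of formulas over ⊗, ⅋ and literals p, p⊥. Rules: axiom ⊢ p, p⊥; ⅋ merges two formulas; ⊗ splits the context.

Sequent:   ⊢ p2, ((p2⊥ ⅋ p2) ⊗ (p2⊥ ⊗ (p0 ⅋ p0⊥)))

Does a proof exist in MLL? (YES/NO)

Derivation trace:
[⊗]  ⊢ p2, ((p2⊥ ⅋ p2) ⊗ (p2⊥ ⊗ (p0 ⅋ p0⊥)))
  [⅋]  ⊢ (p2⊥ ⅋ p2)
    [Ax]  ⊢ p2, p2⊥
  [⊗]  ⊢ p2, (p2⊥ ⊗ (p0 ⅋ p0⊥))
    [Ax]  ⊢ p2, p2⊥
    [⅋]  ⊢ (p0 ⅋ p0⊥)
      [Ax]  ⊢ p0, p0⊥

Result: YES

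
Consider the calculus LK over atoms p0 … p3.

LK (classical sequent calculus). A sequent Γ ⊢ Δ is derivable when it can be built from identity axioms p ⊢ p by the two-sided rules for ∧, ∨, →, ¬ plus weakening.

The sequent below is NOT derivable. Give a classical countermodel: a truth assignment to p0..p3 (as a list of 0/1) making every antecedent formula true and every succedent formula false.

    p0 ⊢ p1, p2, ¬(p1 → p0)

Search for a countermodel by truth-table:
  v=0000: Γ:[p0=F] Δ:[p1=F, p2=F, ¬(p1 → p0)=F] refutes=False
  v=0001: Γ:[p0=F] Δ:[p1=F, p2=F, ¬(p1 → p0)=F] refutes=False
  v=0010: Γ:[p0=F] Δ:[p1=F, p2=T, ¬(p1 → p0)=F] refutes=False
  v=0011: Γ:[p0=F] Δ:[p1=F, p2=T, ¬(p1 → p0)=F] refutes=False
  v=0100: Γ:[p0=F] Δ:[p1=T, p2=F, ¬(p1 → p0)=T] refutes=False
  v=0101: Γ:[p0=F] Δ:[p1=T, p2=F, ¬(p1 → p0)=T] refutes=False
  v=0110: Γ:[p0=F] Δ:[p1=T, p2=T, ¬(p1 → p0)=T] refutes=False
  v=0111: Γ:[p0=F] Δ:[p1=T, p2=T, ¬(p1 → p0)=T] refutes=False
  v=1000: Γ:[p0=T] Δ:[p1=F, p2=F, ¬(p1 → p0)=F] refutes=True  ← countermodel

Result: [1, 0, 0, 0]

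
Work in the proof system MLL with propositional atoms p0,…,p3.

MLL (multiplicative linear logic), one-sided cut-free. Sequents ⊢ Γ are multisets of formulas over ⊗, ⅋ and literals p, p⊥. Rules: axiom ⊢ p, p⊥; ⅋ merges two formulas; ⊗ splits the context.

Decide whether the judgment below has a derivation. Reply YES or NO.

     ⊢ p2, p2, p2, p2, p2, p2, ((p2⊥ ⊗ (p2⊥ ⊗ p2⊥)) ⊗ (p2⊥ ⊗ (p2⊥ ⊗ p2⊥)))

Derivation trace:
[⊗]  ⊢ p2, p2, p2, p2, p2, p2, ((p2⊥ ⊗ (p2⊥ ⊗ p2⊥)) ⊗ (p2⊥ ⊗ (p2⊥ ⊗ p2⊥)))
  [⊗]  ⊢ p2, p2, p2, (p2⊥ ⊗ (p2⊥ ⊗ p2⊥))
    [Ax]  ⊢ p2, p2⊥
    [⊗]  ⊢ p2, p2, (p2⊥ ⊗ p2⊥)
      [Ax]  ⊢ p2, p2⊥
      [Ax]  ⊢ p2, p2⊥
  [⊗]  ⊢ p2, p2, p2, (p2⊥ ⊗ (p2⊥ ⊗ p2⊥))
    [Ax]  ⊢ p2, p2⊥
    [⊗]  ⊢ p2, p2, (p2⊥ ⊗ p2⊥)
      [Ax]  ⊢ p2, p2⊥
      [Ax]  ⊢ p2, p2⊥

Result: YES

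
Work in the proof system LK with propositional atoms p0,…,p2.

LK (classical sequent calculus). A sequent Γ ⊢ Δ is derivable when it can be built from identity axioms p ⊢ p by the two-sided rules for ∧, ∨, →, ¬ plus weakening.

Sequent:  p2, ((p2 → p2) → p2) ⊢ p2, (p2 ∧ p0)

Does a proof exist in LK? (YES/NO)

Derivation trace:
[∧R] p2, ((p2 → p2) → p2) ⊢ p2, (p2 ∧ p0)
  [Ax] p2 ⊢ p2
  [WR] ((p2 → p2) → p2) ⊢ p2, p0
    [→L] ((p2 → p2) → p2) ⊢ p2
      [→R]  ⊢ (p2 → p2)
        [Ax] p2 ⊢ p2
      [Ax] p2 ⊢ p2

Result: YES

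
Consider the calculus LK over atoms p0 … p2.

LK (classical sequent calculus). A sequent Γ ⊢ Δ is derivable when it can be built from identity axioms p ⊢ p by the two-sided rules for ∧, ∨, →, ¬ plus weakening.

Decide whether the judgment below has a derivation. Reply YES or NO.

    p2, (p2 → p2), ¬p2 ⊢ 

Proof tree:
[¬L] p2, (p2 → p2), ¬p2 ⊢ 
  [→L] p2, (p2 → p2) ⊢ p2
    [Ax] p2 ⊢ p2
    [Ax] p2 ⊢ p2

Result: YES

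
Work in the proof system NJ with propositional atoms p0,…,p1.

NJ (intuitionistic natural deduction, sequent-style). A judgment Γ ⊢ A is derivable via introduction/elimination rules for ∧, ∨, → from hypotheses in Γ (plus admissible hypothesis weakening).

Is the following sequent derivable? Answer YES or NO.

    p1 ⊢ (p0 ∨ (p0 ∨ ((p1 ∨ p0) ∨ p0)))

Proof tree:
[∨I₂] p1 ⊢ (p0 ∨ (p0 ∨ ((p1 ∨ p0) ∨ p0)))
  [∨I₂] p1 ⊢ (p0 ∨ ((p1 ∨ p0) ∨ p0))
    [∨I₁] p1 ⊢ ((p1 ∨ p0) ∨ p0)
      [∨I₁] p1 ⊢ (p1 ∨ p0)
        [Ax] p1 ⊢ p1

Result: YES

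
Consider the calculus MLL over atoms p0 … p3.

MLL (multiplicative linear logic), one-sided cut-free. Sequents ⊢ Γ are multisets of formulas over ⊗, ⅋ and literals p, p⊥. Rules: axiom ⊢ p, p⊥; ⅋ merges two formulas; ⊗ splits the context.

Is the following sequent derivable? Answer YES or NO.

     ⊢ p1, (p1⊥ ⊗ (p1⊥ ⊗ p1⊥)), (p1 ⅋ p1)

Derivation trace:
[⅋]  ⊢ p1, (p1⊥ ⊗ (p1⊥ ⊗ p1⊥)), (p1 ⅋ p1)
  [⊗]  ⊢ p1, p1, p1, (p1⊥ ⊗ (p1⊥ ⊗ p1⊥))
    [Ax]  ⊢ p1, p1⊥
    [⊗]  ⊢ p1, p1, (p1⊥ ⊗ p1⊥)
      [Ax]  ⊢ p1, p1⊥
      [Ax]  ⊢ p1, p1⊥

Result: YES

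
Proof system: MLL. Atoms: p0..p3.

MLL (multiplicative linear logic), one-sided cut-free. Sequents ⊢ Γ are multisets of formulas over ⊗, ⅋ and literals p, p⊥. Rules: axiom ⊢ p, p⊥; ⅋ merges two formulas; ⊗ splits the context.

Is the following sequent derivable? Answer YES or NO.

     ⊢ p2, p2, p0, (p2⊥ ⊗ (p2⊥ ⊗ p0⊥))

Derivation trace:
[⊗]  ⊢ p2, p2, p0, (p2⊥ ⊗ (p2⊥ ⊗ p0⊥))
  [Ax]  ⊢ p2, p2⊥
  [⊗]  ⊢ p2, p0, (p2⊥ ⊗ p0⊥)
    [Ax]  ⊢ p2, p2⊥
    [Ax]  ⊢ p0, p0⊥

Result: YES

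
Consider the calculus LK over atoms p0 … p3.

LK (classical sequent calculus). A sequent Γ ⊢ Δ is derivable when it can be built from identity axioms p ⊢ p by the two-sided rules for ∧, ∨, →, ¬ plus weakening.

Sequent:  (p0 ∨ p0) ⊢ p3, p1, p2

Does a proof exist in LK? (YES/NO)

Enumerate valuations to refute Γ ⊢ Δ:
  v=0000: Γ:[(p0 ∨ p0)=F] Δ:[p3=F, p1=F, p2=F] refutes=False
  v=0001: Γ:[(p0 ∨ p0)=F] Δ:[p3=T, p1=F, p2=F] refutes=False
  v=0010: Γ:[(p0 ∨ p0)=F] Δ:[p3=F, p1=F, p2=T] refutes=False
  v=0011: Γ:[(p0 ∨ p0)=F] Δ:[p3=T, p1=F, p2=T] refutes=False
  v=0100: Γ:[(p0 ∨ p0)=F] Δ:[p3=F, p1=T, p2=F] refutes=False
  v=0101: Γ:[(p0 ∨ p0)=F] Δ:[p3=T, p1=T, p2=F] refutes=False
  v=0110: Γ:[(p0 ∨ p0)=F] Δ:[p3=F, p1=T, p2=T] refutes=False
  v=0111: Γ:[(p0 ∨ p0)=F] Δ:[p3=T, p1=T, p2=T] refutes=False
  v=1000: Γ:[(p0 ∨ p0)=T] Δ:[p3=F, p1=F, p2=F] refutes=True  ← countermodel

Result: NO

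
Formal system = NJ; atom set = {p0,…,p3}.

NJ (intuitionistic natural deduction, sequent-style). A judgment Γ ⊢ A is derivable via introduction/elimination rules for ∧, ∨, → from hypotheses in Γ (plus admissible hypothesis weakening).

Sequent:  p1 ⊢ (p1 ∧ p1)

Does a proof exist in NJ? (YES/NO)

Derivation (root first):
[→E] p1 ⊢ (p1 ∧ p1)
  [→I]  ⊢ (p1 → (p1 ∧ p1))
    [∧I] p1 ⊢ (p1 ∧ p1)
      [Ax] p1 ⊢ p1
      [Ax] p1 ⊢ p1
  [Ax] p1 ⊢ p1

Result: YES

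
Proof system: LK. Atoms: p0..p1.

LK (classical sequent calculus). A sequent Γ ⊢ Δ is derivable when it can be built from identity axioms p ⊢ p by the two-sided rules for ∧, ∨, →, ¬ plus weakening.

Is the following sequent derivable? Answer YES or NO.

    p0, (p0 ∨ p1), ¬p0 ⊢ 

Derivation (root first):
[¬L] p0, (p0 ∨ p1), ¬p0 ⊢ 
  [∨L] p0, (p0 ∨ p1) ⊢ p0
    [Ax] p0 ⊢ p0
    [WL] p0, p1 ⊢ p0
      [Ax] p0 ⊢ p0

Result: YES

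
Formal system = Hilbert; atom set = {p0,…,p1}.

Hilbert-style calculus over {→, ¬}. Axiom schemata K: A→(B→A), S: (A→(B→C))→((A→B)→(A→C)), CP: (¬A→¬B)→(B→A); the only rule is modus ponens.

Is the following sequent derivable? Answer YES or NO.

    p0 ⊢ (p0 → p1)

Search for a countermodel by truth-table:
  v=00: Γ:[p0=F] Δ:[(p0 → p1)=T] refutes=False
  v=01: Γ:[p0=F] Δ:[(p0 → p1)=T] refutes=False
  v=10: Γ:[p0=T] Δ:[(p0 → p1)=F] refutes=True  ← countermodel

Result: NO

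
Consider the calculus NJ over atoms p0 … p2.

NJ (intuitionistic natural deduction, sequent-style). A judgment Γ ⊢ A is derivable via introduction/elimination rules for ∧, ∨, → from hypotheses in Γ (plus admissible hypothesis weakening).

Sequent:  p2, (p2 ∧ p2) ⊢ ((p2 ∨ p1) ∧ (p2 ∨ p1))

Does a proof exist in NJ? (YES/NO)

Derivation (root first):
[Wk] p2, (p2 ∧ p2) ⊢ ((p2 ∨ p1) ∧ (p2 ∨ p1))
  [∧I] p2 ⊢ ((p2 ∨ p1) ∧ (p2 ∨ p1))
    [∨I₁] p2 ⊢ (p2 ∨ p1)
      [Ax] p2 ⊢ p2
    [∨I₁] p2 ⊢ (p2 ∨ p1)
      [Ax] p2 ⊢ p2

Result: YES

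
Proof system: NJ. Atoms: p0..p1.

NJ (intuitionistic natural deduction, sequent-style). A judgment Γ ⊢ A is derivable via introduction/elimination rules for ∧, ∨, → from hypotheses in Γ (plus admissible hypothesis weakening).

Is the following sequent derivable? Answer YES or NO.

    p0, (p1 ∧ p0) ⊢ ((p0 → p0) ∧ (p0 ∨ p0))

Derivation (root first):
[Wk] p0, (p1 ∧ p0) ⊢ ((p0 → p0) ∧ (p0 ∨ p0))
  [∧I] p0 ⊢ ((p0 → p0) ∧ (p0 ∨ p0))
    [→I]  ⊢ (p0 → p0)
      [Ax] p0 ⊢ p0
    [∨I₂] p0 ⊢ (p0 ∨ p0)
      [Ax] p0 ⊢ p0

Result: YES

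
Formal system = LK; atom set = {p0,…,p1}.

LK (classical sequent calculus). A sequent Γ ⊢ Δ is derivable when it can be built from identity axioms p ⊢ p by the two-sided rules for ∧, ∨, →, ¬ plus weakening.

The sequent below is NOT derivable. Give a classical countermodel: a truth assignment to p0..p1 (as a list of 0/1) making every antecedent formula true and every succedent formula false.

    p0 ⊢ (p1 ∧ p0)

Search for a countermodel by truth-table:
  v=00: Γ:[p0=F] Δ:[(p1 ∧ p0)=F] refutes=False
  v=01: Γ:[p0=F] Δ:[(p1 ∧ p0)=F] refutes=False
  v=10: Γ:[p0=T] Δ:[(p1 ∧ p0)=F] refutes=True  ← countermodel

Result: [1, 0]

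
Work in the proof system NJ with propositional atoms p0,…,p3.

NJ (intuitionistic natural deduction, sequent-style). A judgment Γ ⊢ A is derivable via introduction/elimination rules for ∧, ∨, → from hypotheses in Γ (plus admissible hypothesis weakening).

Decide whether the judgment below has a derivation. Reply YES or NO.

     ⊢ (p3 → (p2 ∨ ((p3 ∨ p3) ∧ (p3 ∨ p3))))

Derivation trace:
[→I]  ⊢ (p3 → (p2 ∨ ((p3 ∨ p3) ∧ (p3 ∨ p3))))
  [∨I₂] p3 ⊢ (p2 ∨ ((p3 ∨ p3) ∧ (p3 ∨ p3)))
    [∧I] p3 ⊢ ((p3 ∨ p3) ∧ (p3 ∨ p3))
      [∨I₂] p3 ⊢ (p3 ∨ p3)
        [Ax] p3 ⊢ p3
      [∨I₂] p3 ⊢ (p3 ∨ p3)
        [Ax] p3 ⊢ p3

Result: YES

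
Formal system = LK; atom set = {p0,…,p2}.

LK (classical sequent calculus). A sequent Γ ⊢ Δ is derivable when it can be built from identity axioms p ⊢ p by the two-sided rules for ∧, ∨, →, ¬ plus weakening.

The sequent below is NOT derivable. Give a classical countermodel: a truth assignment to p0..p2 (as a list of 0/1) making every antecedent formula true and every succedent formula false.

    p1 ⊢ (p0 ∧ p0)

Enumerate valuations to refute Γ ⊢ Δ:
  v=000: Γ:[p1=F] Δ:[(p0 ∧ p0)=F] refutes=False
  v=001: Γ:[p1=F] Δ:[(p0 ∧ p0)=F] refutes=False
  v=010: Γ:[p1=T] Δ:[(p0 ∧ p0)=F] refutes=True  ← countermodel

Result: [0, 1, 0]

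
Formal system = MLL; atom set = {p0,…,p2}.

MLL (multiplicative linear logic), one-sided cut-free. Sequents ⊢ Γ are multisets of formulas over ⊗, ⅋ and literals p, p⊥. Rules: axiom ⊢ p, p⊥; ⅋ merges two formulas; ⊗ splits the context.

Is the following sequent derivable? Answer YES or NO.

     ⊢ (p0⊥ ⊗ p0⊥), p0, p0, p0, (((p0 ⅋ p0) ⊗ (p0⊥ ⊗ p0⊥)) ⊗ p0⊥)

Derivation trace:
[⊗]  ⊢ (p0⊥ ⊗ p0⊥), p0, p0, p0, (((p0 ⅋ p0) ⊗ (p0⊥ ⊗ p0⊥)) ⊗ p0⊥)
  [⊗]  ⊢ (p0⊥ ⊗ p0⊥), p0, p0, ((p0 ⅋ p0) ⊗ (p0⊥ ⊗ p0⊥))
    [⅋]  ⊢ (p0⊥ ⊗ p0⊥), (p0 ⅋ p0)
      [⊗]  ⊢ p0, p0, (p0⊥ ⊗ p0⊥)
        [Ax]  ⊢ p0, p0⊥
        [Ax]  ⊢ p0, p0⊥
    [⊗]  ⊢ p0, p0, (p0⊥ ⊗ p0⊥)
      [Ax]  ⊢ p0, p0⊥
      [Ax]  ⊢ p0, p0⊥
  [Ax]  ⊢ p0, p0⊥

Result: YES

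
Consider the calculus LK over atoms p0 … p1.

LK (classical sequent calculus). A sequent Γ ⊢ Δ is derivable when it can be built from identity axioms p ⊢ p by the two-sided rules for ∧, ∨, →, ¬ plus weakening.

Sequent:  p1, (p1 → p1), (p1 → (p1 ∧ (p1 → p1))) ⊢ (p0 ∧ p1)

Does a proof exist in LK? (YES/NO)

Truth-table refutation:
  v=00: Γ:[p1=F, (p1 → p1)=T, (p1 → (p1 ∧ (p1 → p1)))=T] Δ:[(p0 ∧ p1)=F] refutes=False
  v=01: Γ:[p1=T, (p1 → p1)=T, (p1 → (p1 ∧ (p1 → p1)))=T] Δ:[(p0 ∧ p1)=F] refutes=True  ← countermodel

Result: NO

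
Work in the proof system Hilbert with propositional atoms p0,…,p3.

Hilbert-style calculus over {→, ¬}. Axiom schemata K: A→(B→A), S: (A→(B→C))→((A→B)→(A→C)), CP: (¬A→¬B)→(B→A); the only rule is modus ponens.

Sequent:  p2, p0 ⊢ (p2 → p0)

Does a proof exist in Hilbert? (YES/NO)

Proof tree:
[MP] p2, p0 ⊢ (p2 → p0)
  [K]  ⊢ (p0 → (p2 → p0))
  [MP] p2, p0 ⊢ p0
    [MP] p0 ⊢ (p2 → p0)
      [K]  ⊢ (p0 → (p2 → p0))
      [Hyp] p0 ⊢ p0
    [Hyp] p2 ⊢ p2

Result: YES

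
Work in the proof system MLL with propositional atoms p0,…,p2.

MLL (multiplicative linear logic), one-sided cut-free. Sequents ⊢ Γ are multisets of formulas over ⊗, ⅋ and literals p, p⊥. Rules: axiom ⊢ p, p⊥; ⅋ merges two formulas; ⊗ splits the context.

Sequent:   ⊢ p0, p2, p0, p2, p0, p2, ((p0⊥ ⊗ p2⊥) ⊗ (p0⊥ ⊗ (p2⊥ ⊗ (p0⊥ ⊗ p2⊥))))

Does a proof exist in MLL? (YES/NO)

Derivation trace:
[⊗]  ⊢ p0, p2, p0, p2, p0, p2, ((p0⊥ ⊗ p2⊥) ⊗ (p0⊥ ⊗ (p2⊥ ⊗ (p0⊥ ⊗ p2⊥))))
  [⊗]  ⊢ p0, p2, (p0⊥ ⊗ p2⊥)
    [Ax]  ⊢ p0, p0⊥
    [Ax]  ⊢ p2, p2⊥
  [⊗]  ⊢ p0, p2, p0, p2, (p0⊥ ⊗ (p2⊥ ⊗ (p0⊥ ⊗ p2⊥)))
    [Ax]  ⊢ p0, p0⊥
    [⊗]  ⊢ p2, p0, p2, (p2⊥ ⊗ (p0⊥ ⊗ p2⊥))
      [Ax]  ⊢ p2, p2⊥
      [⊗]  ⊢ p0, p2, (p0⊥ ⊗ p2⊥)
        [Ax]  ⊢ p0, p0⊥
        [Ax]  ⊢ p2, p2⊥

Result: YES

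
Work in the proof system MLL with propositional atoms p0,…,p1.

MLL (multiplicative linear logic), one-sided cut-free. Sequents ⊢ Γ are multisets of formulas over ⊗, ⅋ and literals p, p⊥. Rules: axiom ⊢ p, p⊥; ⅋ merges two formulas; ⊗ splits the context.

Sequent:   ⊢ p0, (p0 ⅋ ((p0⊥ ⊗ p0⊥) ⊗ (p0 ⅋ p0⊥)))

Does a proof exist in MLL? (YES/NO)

Derivation trace:
[⅋]  ⊢ p0, (p0 ⅋ ((p0⊥ ⊗ p0⊥) ⊗ (p0 ⅋ p0⊥)))
  [⊗]  ⊢ p0, p0, ((p0⊥ ⊗ p0⊥) ⊗ (p0 ⅋ p0⊥))
    [⊗]  ⊢ p0, p0, (p0⊥ ⊗ p0⊥)
      [Ax]  ⊢ p0, p0⊥
      [Ax]  ⊢ p0, p0⊥
    [⅋]  ⊢ (p0 ⅋ p0⊥)
      [Ax]  ⊢ p0, p0⊥

Result: YES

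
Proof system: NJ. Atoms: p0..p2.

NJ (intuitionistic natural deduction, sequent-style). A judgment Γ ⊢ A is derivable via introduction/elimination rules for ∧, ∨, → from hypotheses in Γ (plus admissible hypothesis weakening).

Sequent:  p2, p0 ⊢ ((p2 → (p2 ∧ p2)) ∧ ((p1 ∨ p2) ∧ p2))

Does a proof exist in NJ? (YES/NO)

Derivation trace:
[Wk] p2, p0 ⊢ ((p2 → (p2 ∧ p2)) ∧ ((p1 ∨ p2) ∧ p2))
  [∧I] p2 ⊢ ((p2 → (p2 ∧ p2)) ∧ ((p1 ∨ p2) ∧ p2))
    [→I]  ⊢ (p2 → (p2 ∧ p2))
      [∧I] p2 ⊢ (p2 ∧ p2)
        [Ax] p2 ⊢ p2
        [Ax] p2 ⊢ p2
    [∧I] p2 ⊢ ((p1 ∨ p2) ∧ p2)
      [∨I₂] p2 ⊢ (p1 ∨ p2)
        [Ax] p2 ⊢ p2
      [Ax] p2 ⊢ p2

Result: YES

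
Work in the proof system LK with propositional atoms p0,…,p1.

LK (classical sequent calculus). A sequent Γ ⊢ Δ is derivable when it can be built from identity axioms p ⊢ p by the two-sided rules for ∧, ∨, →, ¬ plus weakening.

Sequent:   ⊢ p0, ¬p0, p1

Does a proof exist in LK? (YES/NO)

Proof tree:
[WR]  ⊢ p0, ¬p0, p1
  [¬R]  ⊢ p0, ¬p0
    [Ax] p0 ⊢ p0

Result: YES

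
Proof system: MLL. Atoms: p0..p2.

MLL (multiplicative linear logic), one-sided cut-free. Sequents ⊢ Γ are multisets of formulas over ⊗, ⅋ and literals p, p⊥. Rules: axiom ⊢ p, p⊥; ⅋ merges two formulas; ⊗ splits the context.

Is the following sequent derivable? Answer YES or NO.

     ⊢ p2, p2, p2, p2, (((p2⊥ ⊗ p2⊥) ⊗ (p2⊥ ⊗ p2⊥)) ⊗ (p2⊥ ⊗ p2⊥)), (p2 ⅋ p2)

Proof tree:
[⅋]  ⊢ p2, p2, p2, p2, (((p2⊥ ⊗ p2⊥) ⊗ (p2⊥ ⊗ p2⊥)) ⊗ (p2⊥ ⊗ p2⊥)), (p2 ⅋ p2)
  [⊗]  ⊢ p2, p2, p2, p2, p2, p2, (((p2⊥ ⊗ p2⊥) ⊗ (p2⊥ ⊗ p2⊥)) ⊗ (p2⊥ ⊗ p2⊥))
    [⊗]  ⊢ p2, p2, p2, p2, ((p2⊥ ⊗ p2⊥) ⊗ (p2⊥ ⊗ p2⊥))
      [⊗]  ⊢ p2, p2, (p2⊥ ⊗ p2⊥)
        [Ax]  ⊢ p2, p2⊥
        [Ax]  ⊢ p2, p2⊥
      [⊗]  ⊢ p2, p2, (p2⊥ ⊗ p2⊥)
        [Ax]  ⊢ p2, p2⊥
        [Ax]  ⊢ p2, p2⊥
    [⊗]  ⊢ p2, p2, (p2⊥ ⊗ p2⊥)
      [Ax]  ⊢ p2, p2⊥
      [Ax]  ⊢ p2, p2⊥

Result: YES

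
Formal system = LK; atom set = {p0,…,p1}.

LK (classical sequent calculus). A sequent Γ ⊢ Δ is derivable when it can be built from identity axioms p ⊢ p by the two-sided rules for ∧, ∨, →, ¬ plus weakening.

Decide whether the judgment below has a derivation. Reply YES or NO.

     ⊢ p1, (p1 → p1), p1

Derivation (root first):
[WR]  ⊢ p1, (p1 → p1), p1
  [→R]  ⊢ p1, (p1 → p1)
    [WR] p1 ⊢ p1, p1
      [Ax] p1 ⊢ p1

Result: YES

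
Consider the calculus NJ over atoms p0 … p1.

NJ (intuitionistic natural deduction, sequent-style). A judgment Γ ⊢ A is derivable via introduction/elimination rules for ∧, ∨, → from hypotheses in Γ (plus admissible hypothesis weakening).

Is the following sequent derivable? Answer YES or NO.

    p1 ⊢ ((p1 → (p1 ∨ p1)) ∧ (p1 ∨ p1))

Proof tree:
[∧I] p1 ⊢ ((p1 → (p1 ∨ p1)) ∧ (p1 ∨ p1))
  [→I]  ⊢ (p1 → (p1 ∨ p1))
    [∨I₂] p1 ⊢ (p1 ∨ p1)
      [Ax] p1 ⊢ p1
  [∨I₂] p1 ⊢ (p1 ∨ p1)
    [Ax] p1 ⊢ p1

Result: YES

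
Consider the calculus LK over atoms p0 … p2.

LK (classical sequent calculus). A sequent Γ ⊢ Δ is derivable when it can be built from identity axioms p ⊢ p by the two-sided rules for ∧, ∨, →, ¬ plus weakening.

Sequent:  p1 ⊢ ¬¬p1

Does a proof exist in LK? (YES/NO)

Proof tree:
[¬R] p1 ⊢ ¬¬p1
  [¬L] p1, ¬p1 ⊢ 
    [Ax] p1 ⊢ p1

Result: YES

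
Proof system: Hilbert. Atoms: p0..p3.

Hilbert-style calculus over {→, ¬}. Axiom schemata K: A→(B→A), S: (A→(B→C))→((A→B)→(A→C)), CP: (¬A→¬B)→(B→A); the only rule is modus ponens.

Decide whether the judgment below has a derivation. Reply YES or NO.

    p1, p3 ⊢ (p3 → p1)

Derivation trace:
[MP] p1, p3 ⊢ (p3 → p1)
  [K]  ⊢ (p1 → (p3 → p1))
  [MP] p1, p3 ⊢ p1
    [MP] p1 ⊢ (p3 → p1)
      [K]  ⊢ (p1 → (p3 → p1))
      [Hyp] p1 ⊢ p1
    [Hyp] p3 ⊢ p3

Result: YES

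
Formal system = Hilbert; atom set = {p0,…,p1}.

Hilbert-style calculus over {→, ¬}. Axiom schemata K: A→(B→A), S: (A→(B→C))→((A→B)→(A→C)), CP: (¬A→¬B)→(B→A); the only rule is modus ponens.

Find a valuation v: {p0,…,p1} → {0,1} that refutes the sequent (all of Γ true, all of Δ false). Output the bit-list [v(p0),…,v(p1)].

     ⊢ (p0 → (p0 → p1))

Enumerate valuations to refute Γ ⊢ Δ:
  v=00: Γ:[] Δ:[(p0 → (p0 → p1))=T] refutes=False
  v=01: Γ:[] Δ:[(p0 → (p0 → p1))=T] refutes=False
  v=10: Γ:[] Δ:[(p0 → (p0 → p1))=F] refutes=True  ← countermodel

Result: [1, 0]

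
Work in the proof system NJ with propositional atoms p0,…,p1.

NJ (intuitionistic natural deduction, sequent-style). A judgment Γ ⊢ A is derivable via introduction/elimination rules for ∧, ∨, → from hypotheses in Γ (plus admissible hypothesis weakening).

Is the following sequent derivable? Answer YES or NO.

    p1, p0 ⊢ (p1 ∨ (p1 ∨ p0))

Derivation (root first):
[∨I₂] p1, p0 ⊢ (p1 ∨ (p1 ∨ p0))
  [∨I₁] p1, p0 ⊢ (p1 ∨ p0)
    [Wk] p1, p0 ⊢ p1
      [Ax] p1 ⊢ p1

Result: YES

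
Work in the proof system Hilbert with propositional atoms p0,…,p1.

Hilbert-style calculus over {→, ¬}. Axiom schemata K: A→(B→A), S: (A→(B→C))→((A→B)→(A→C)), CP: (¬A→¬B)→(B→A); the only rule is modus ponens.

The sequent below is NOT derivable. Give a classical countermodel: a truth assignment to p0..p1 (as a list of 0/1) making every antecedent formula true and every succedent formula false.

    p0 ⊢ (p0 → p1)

Truth-table refutation:
  v=00: Γ:[p0=F] Δ:[(p0 → p1)=T] refutes=False
  v=01: Γ:[p0=F] Δ:[(p0 → p1)=T] refutes=False
  v=10: Γ:[p0=T] Δ:[(p0 → p1)=F] refutes=True  ← countermodel

Result: [1, 0]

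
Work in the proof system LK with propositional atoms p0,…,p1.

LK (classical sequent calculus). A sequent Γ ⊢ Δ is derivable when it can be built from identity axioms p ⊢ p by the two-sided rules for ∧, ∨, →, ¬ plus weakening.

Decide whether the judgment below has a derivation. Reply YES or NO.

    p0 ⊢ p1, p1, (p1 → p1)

Proof tree:
[→R] p0 ⊢ p1, p1, (p1 → p1)
  [WR] p1, p0 ⊢ p1, p1, p1
    [WL] p1, p0 ⊢ p1, p1
      [WR] p1 ⊢ p1, p1
        [Ax] p1 ⊢ p1

Result: YES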